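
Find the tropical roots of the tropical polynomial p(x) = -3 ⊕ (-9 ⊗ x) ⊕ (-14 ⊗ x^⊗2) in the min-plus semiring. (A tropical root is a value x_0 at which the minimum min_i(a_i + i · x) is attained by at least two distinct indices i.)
Roots: {5, 6}

Each tropical root is a break point of the lower envelope of the lines y = a_i + i · x (there are 3 lines, with slopes 0, 1, ..., 2). Only the lines that attain the minimum somewhere contribute to roots; other lines are dominated. Here the surviving (envelope) indices are i = 2, i = 1, i = 0.
Intersections between consecutive envelope lines give the roots: for adjacent envelope indices i < j the intersection is x = (a_i − a_j) / (j − i). Reading off the sorted break points: {5, 6}.
Verification: at each break x_0, at least two indices attain the minimum of min_i(a_i + i · x_0).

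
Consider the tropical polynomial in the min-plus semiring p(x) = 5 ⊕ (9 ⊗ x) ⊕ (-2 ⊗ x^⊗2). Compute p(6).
p(6) = 5

A tropical monomial a ⊗ x^⊗i evaluates to a + i · x. Evaluating each term at x = 6:
  Term 0 contributes 5 + 0 · 6 = 5
  Term 1 contributes 9 + 1 · 6 = 15
  Term 2 contributes -2 + 2 · 6 = 10
p(6) = ⊕ of these = min[5, 15, 10] = 5.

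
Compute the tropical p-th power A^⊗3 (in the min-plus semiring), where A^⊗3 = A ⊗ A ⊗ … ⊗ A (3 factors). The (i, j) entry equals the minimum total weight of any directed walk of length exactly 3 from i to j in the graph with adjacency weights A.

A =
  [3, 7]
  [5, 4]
A^⊗3 =
  [9, 13]
  [11, 12]

Each entry (A^⊗3)_ij equals the minimum over all length-3 walks i = v_0 → v_1 → … → v_3 = j of Σ_t A[v_t][v_{t+1}]. For example, for (i, j) = (0, 1) we minimise over 4 possible intermediate vertex sequences; the minimum is 13, attained along the walk 0 → 0 → 0 → 1.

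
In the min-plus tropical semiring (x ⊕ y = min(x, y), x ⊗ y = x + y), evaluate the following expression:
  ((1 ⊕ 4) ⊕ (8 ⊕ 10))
((1 ⊕ 4) ⊕ (8 ⊕ 10)) = 1

Expand innermost to outermost. Recall ⊕ takes the minimum of its arguments and ⊗ takes their sum. Working out the expression ((1 ⊕ 4) ⊕ (8 ⊕ 10)) gives 1.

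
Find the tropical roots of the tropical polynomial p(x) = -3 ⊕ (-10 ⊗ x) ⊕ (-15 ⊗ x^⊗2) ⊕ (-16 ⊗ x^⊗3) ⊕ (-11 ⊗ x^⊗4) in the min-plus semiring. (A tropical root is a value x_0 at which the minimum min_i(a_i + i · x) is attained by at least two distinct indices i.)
Roots: {-5, 1, 5, 7}

Each tropical root is a break point of the lower envelope of the lines y = a_i + i · x (there are 5 lines, with slopes 0, 1, ..., 4). Only the lines that attain the minimum somewhere contribute to roots; other lines are dominated. Here the surviving (envelope) indices are i = 4, i = 3, i = 2, i = 1, i = 0.
Intersections between consecutive envelope lines give the roots: for adjacent envelope indices i < j the intersection is x = (a_i − a_j) / (j − i). Reading off the sorted break points: {-5, 1, 5, 7}.
Verification: at each break x_0, at least two indices attain the minimum of min_i(a_i + i · x_0).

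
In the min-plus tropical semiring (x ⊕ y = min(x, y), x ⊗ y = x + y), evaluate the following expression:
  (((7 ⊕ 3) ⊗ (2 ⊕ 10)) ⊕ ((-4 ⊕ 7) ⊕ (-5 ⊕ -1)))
(((7 ⊕ 3) ⊗ (2 ⊕ 10)) ⊕ ((-4 ⊕ 7) ⊕ (-5 ⊕ -1))) = -5

Expand innermost to outermost. Recall ⊕ takes the minimum of its arguments and ⊗ takes their sum. Working out the expression (((7 ⊕ 3) ⊗ (2 ⊕ 10)) ⊕ ((-4 ⊕ 7) ⊕ (-5 ⊕ -1))) gives -5.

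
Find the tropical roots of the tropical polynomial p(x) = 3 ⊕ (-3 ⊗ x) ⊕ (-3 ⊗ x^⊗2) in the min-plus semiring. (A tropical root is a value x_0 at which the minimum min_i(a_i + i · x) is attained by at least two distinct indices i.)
Roots: {0, 6}

Each tropical root is a break point of the lower envelope of the lines y = a_i + i · x (there are 3 lines, with slopes 0, 1, ..., 2). Only the lines that attain the minimum somewhere contribute to roots; other lines are dominated. Here the surviving (envelope) indices are i = 2, i = 1, i = 0.
Intersections between consecutive envelope lines give the roots: for adjacent envelope indices i < j the intersection is x = (a_i − a_j) / (j − i). Reading off the sorted break points: {0, 6}.
Verification: at each break x_0, at least two indices attain the minimum of min_i(a_i + i · x_0).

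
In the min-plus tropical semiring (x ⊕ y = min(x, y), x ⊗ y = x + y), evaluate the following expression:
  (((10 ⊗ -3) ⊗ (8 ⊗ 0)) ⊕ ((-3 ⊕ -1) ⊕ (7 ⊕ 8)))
(((10 ⊗ -3) ⊗ (8 ⊗ 0)) ⊕ ((-3 ⊕ -1) ⊕ (7 ⊕ 8))) = -3

Expand innermost to outermost. Recall ⊕ takes the minimum of its arguments and ⊗ takes their sum. Working out the expression (((10 ⊗ -3) ⊗ (8 ⊗ 0)) ⊕ ((-3 ⊕ -1) ⊕ (7 ⊕ 8))) gives -3.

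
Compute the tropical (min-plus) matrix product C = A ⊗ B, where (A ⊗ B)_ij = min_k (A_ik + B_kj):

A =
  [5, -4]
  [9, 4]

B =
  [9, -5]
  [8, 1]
A ⊗ B =
  [4, -3]
  [12, 4]

Apply the min-plus product entry-by-entry:
  C[0][0] = min over k of (A[0][0] + B[0][0] = 5 + 9 = 14, A[0][1] + B[1][0] = -4 + 8 = 4) = 4 (attained at k = 1)
  C[0][1] = min over k of (A[0][0] + B[0][1] = 5 + -5 = 0, A[0][1] + B[1][1] = -4 + 1 = -3) = -3 (attained at k = 1)
  C[1][0] = min over k of (A[1][0] + B[0][0] = 9 + 9 = 18, A[1][1] + B[1][0] = 4 + 8 = 12) = 12 (attained at k = 1)
  C[1][1] = min over k of (A[1][0] + B[0][1] = 9 + -5 = 4, A[1][1] + B[1][1] = 4 + 1 = 5) = 4 (attained at k = 0)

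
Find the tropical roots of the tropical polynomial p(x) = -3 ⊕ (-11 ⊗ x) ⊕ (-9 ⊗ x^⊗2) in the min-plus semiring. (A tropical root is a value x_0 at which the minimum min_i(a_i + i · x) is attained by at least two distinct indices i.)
Roots: {-2, 8}

Each tropical root is a break point of the lower envelope of the lines y = a_i + i · x (there are 3 lines, with slopes 0, 1, ..., 2). Only the lines that attain the minimum somewhere contribute to roots; other lines are dominated. Here the surviving (envelope) indices are i = 2, i = 1, i = 0.
Intersections between consecutive envelope lines give the roots: for adjacent envelope indices i < j the intersection is x = (a_i − a_j) / (j − i). Reading off the sorted break points: {-2, 8}.
Verification: at each break x_0, at least two indices attain the minimum of min_i(a_i + i · x_0).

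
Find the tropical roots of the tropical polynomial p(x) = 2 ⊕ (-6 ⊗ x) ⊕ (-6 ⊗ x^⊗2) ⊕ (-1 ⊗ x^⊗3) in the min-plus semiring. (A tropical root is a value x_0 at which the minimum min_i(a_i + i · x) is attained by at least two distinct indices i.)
Roots: {-5, 0, 8}

Each tropical root is a break point of the lower envelope of the lines y = a_i + i · x (there are 4 lines, with slopes 0, 1, ..., 3). Only the lines that attain the minimum somewhere contribute to roots; other lines are dominated. Here the surviving (envelope) indices are i = 3, i = 2, i = 1, i = 0.
Intersections between consecutive envelope lines give the roots: for adjacent envelope indices i < j the intersection is x = (a_i − a_j) / (j − i). Reading off the sorted break points: {-5, 0, 8}.
Verification: at each break x_0, at least two indices attain the minimum of min_i(a_i + i · x_0).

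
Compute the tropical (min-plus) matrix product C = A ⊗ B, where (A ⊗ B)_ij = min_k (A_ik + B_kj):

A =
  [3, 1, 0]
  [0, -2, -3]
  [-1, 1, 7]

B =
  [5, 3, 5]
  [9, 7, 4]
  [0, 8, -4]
A ⊗ B =
  [0, 6, -4]
  [-3, 3, -7]
  [4, 2, 3]

Apply the min-plus product entry-by-entry:
  C[0][0] = min over k of (A[0][0] + B[0][0] = 3 + 5 = 8, A[0][1] + B[1][0] = 1 + 9 = 10, A[0][2] + B[2][0] = 0 + 0 = 0) = 0 (attained at k = 2)
  C[0][1] = min over k of (A[0][0] + B[0][1] = 3 + 3 = 6, A[0][1] + B[1][1] = 1 + 7 = 8, A[0][2] + B[2][1] = 0 + 8 = 8) = 6 (attained at k = 0)
  C[0][2] = min over k of (A[0][0] + B[0][2] = 3 + 5 = 8, A[0][1] + B[1][2] = 1 + 4 = 5, A[0][2] + B[2][2] = 0 + -4 = -4) = -4 (attained at k = 2)
  C[1][0] = min over k of (A[1][0] + B[0][0] = 0 + 5 = 5, A[1][1] + B[1][0] = -2 + 9 = 7, A[1][2] + B[2][0] = -3 + 0 = -3) = -3 (attained at k = 2)
  C[1][1] = min over k of (A[1][0] + B[0][1] = 0 + 3 = 3, A[1][1] + B[1][1] = -2 + 7 = 5, A[1][2] + B[2][1] = -3 + 8 = 5) = 3 (attained at k = 0)
  C[1][2] = min over k of (A[1][0] + B[0][2] = 0 + 5 = 5, A[1][1] + B[1][2] = -2 + 4 = 2, A[1][2] + B[2][2] = -3 + -4 = -7) = -7 (attained at k = 2)
  C[2][0] = min over k of (A[2][0] + B[0][0] = -1 + 5 = 4, A[2][1] + B[1][0] = 1 + 9 = 10, A[2][2] + B[2][0] = 7 + 0 = 7) = 4 (attained at k = 0)
  C[2][1] = min over k of (A[2][0] + B[0][1] = -1 + 3 = 2, A[2][1] + B[1][1] = 1 + 7 = 8, A[2][2] + B[2][1] = 7 + 8 = 15) = 2 (attained at k = 0)
  C[2][2] = min over k of (A[2][0] + B[0][2] = -1 + 5 = 4, A[2][1] + B[1][2] = 1 + 4 = 5, A[2][2] + B[2][2] = 7 + -4 = 3) = 3 (attained at k = 2)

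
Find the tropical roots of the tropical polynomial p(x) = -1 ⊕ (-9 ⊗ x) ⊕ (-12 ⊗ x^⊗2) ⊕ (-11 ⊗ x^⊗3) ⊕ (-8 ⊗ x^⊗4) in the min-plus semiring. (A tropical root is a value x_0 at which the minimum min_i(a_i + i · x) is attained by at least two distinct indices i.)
Roots: {-3, -1, 3, 8}

Each tropical root is a break point of the lower envelope of the lines y = a_i + i · x (there are 5 lines, with slopes 0, 1, ..., 4). Only the lines that attain the minimum somewhere contribute to roots; other lines are dominated. Here the surviving (envelope) indices are i = 4, i = 3, i = 2, i = 1, i = 0.
Intersections between consecutive envelope lines give the roots: for adjacent envelope indices i < j the intersection is x = (a_i − a_j) / (j − i). Reading off the sorted break points: {-3, -1, 3, 8}.
Verification: at each break x_0, at least two indices attain the minimum of min_i(a_i + i · x_0).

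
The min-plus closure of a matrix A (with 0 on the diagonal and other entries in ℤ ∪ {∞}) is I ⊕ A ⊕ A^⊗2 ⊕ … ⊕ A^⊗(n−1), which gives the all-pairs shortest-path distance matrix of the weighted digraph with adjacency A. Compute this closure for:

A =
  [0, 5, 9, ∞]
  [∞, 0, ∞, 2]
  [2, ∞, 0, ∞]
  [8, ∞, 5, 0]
Closure =
  [0, 5, 9, 7]
  [9, 0, 7, 2]
  [2, 7, 0, 9]
  [7, 12, 5, 0]

This is the Floyd-Warshall all-pairs shortest-path computation. For each intermediate vertex k = 0, 1, …, 3, update dist[i][j] ← min(dist[i][j], dist[i][k] + dist[k][j]). The final matrix gives, for each (i, j), the minimum total weight of any directed path from i to j (possibly empty when i = j).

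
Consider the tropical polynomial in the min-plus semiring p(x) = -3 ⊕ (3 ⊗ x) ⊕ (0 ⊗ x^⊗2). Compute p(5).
p(5) = -3

A tropical monomial a ⊗ x^⊗i evaluates to a + i · x. Evaluating each term at x = 5:
  Term 0 contributes -3 + 0 · 5 = -3
  Term 1 contributes 3 + 1 · 5 = 8
  Term 2 contributes 0 + 2 · 5 = 10
p(5) = ⊕ of these = min[-3, 8, 10] = -3.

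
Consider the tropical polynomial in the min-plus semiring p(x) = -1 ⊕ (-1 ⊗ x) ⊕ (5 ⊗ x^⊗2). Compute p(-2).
p(-2) = -3

A tropical monomial a ⊗ x^⊗i evaluates to a + i · x. Evaluating each term at x = -2:
  Term 0 contributes -1 + 0 · -2 = -1
  Term 1 contributes -1 + 1 · -2 = -3
  Term 2 contributes 5 + 2 · -2 = 1
p(-2) = ⊕ of these = min[-1, -3, 1] = -3.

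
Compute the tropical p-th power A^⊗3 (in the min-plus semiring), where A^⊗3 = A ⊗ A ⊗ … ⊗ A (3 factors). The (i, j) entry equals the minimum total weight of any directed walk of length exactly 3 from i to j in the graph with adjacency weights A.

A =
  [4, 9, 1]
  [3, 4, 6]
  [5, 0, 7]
A^⊗3 =
  [4, 5, 7]
  [9, 4, 8]
  [7, 6, 4]

Each entry (A^⊗3)_ij equals the minimum over all length-3 walks i = v_0 → v_1 → … → v_3 = j of Σ_t A[v_t][v_{t+1}]. For example, for (i, j) = (0, 2) we minimise over 9 possible intermediate vertex sequences; the minimum is 7, attained along the walk 0 → 2 → 0 → 2.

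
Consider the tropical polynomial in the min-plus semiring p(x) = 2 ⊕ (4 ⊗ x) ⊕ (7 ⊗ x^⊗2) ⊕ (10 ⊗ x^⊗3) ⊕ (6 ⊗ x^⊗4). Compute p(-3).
p(-3) = -6

A tropical monomial a ⊗ x^⊗i evaluates to a + i · x. Evaluating each term at x = -3:
  Term 0 contributes 2 + 0 · -3 = 2
  Term 1 contributes 4 + 1 · -3 = 1
  Term 2 contributes 7 + 2 · -3 = 1
  Term 3 contributes 10 + 3 · -3 = 1
  Term 4 contributes 6 + 4 · -3 = -6
p(-3) = ⊕ of these = min[2, 1, 1, 1, -6] = -6.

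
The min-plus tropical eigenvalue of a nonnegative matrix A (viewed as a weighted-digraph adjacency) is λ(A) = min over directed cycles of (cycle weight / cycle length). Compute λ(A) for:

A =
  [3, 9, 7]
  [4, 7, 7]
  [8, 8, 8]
λ(A) = 3

Enumerate directed cycles and compute their means (weight / length). Sample:
  cycle 0 → 0: weight = 3, length = 1, mean = 3/1 ≈ 3.000
  cycle 1 → 1: weight = 7, length = 1, mean = 7/1 ≈ 7.000
  cycle 2 → 2: weight = 8, length = 1, mean = 8/1 ≈ 8.000
  cycle 0 → 1 → 0: weight = 13, length = 2, mean = 13/2 ≈ 6.500
  cycle 0 → 2 → 0: weight = 15, length = 2, mean = 15/2 ≈ 7.500
  cycle 1 → 0 → 1: weight = 13, length = 2, mean = 13/2 ≈ 6.500
Minimum mean = 3.000, attained e.g. along the cycle 0 → 0 with weight 3 and length 1. So λ(A) = 3/1 = 3.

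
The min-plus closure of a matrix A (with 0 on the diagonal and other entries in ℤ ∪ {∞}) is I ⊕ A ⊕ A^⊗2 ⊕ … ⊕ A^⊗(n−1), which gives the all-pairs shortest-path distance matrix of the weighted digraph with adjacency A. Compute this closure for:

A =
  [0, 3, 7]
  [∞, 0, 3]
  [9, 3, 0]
Closure =
  [0, 3, 6]
  [12, 0, 3]
  [9, 3, 0]

This is the Floyd-Warshall all-pairs shortest-path computation. For each intermediate vertex k = 0, 1, …, 2, update dist[i][j] ← min(dist[i][j], dist[i][k] + dist[k][j]). The final matrix gives, for each (i, j), the minimum total weight of any directed path from i to j (possibly empty when i = j).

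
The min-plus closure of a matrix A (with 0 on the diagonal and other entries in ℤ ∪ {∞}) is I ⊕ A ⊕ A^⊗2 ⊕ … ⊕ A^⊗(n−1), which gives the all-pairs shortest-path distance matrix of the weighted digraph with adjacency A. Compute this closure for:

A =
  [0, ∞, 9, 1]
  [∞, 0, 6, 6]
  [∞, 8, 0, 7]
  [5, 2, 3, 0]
Closure =
  [0, 3, 4, 1]
  [11, 0, 6, 6]
  [12, 8, 0, 7]
  [5, 2, 3, 0]

This is the Floyd-Warshall all-pairs shortest-path computation. For each intermediate vertex k = 0, 1, …, 3, update dist[i][j] ← min(dist[i][j], dist[i][k] + dist[k][j]). The final matrix gives, for each (i, j), the minimum total weight of any directed path from i to j (possibly empty when i = j).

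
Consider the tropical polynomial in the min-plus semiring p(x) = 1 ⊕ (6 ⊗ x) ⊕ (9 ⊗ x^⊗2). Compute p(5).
p(5) = 1

A tropical monomial a ⊗ x^⊗i evaluates to a + i · x. Evaluating each term at x = 5:
  Term 0 contributes 1 + 0 · 5 = 1
  Term 1 contributes 6 + 1 · 5 = 11
  Term 2 contributes 9 + 2 · 5 = 19
p(5) = ⊕ of these = min[1, 11, 19] = 1.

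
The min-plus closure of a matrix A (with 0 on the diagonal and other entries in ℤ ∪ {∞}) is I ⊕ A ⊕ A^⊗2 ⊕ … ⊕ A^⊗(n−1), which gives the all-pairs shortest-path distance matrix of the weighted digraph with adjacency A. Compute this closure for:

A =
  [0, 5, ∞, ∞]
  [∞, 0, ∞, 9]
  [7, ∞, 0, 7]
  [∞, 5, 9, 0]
Closure =
  [0, 5, 23, 14]
  [25, 0, 18, 9]
  [7, 12, 0, 7]
  [16, 5, 9, 0]

This is the Floyd-Warshall all-pairs shortest-path computation. For each intermediate vertex k = 0, 1, …, 3, update dist[i][j] ← min(dist[i][j], dist[i][k] + dist[k][j]). The final matrix gives, for each (i, j), the minimum total weight of any directed path from i to j (possibly empty when i = j).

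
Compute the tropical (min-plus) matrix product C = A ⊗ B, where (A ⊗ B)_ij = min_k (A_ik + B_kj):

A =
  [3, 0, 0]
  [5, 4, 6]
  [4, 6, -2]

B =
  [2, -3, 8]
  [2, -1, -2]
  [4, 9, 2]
A ⊗ B =
  [2, -1, -2]
  [6, 2, 2]
  [2, 1, 0]

Apply the min-plus product entry-by-entry:
  C[0][0] = min over k of (A[0][0] + B[0][0] = 3 + 2 = 5, A[0][1] + B[1][0] = 0 + 2 = 2, A[0][2] + B[2][0] = 0 + 4 = 4) = 2 (attained at k = 1)
  C[0][1] = min over k of (A[0][0] + B[0][1] = 3 + -3 = 0, A[0][1] + B[1][1] = 0 + -1 = -1, A[0][2] + B[2][1] = 0 + 9 = 9) = -1 (attained at k = 1)
  C[0][2] = min over k of (A[0][0] + B[0][2] = 3 + 8 = 11, A[0][1] + B[1][2] = 0 + -2 = -2, A[0][2] + B[2][2] = 0 + 2 = 2) = -2 (attained at k = 1)
  C[1][0] = min over k of (A[1][0] + B[0][0] = 5 + 2 = 7, A[1][1] + B[1][0] = 4 + 2 = 6, A[1][2] + B[2][0] = 6 + 4 = 10) = 6 (attained at k = 1)
  C[1][1] = min over k of (A[1][0] + B[0][1] = 5 + -3 = 2, A[1][1] + B[1][1] = 4 + -1 = 3, A[1][2] + B[2][1] = 6 + 9 = 15) = 2 (attained at k = 0)
  C[1][2] = min over k of (A[1][0] + B[0][2] = 5 + 8 = 13, A[1][1] + B[1][2] = 4 + -2 = 2, A[1][2] + B[2][2] = 6 + 2 = 8) = 2 (attained at k = 1)
  C[2][0] = min over k of (A[2][0] + B[0][0] = 4 + 2 = 6, A[2][1] + B[1][0] = 6 + 2 = 8, A[2][2] + B[2][0] = -2 + 4 = 2) = 2 (attained at k = 2)
  C[2][1] = min over k of (A[2][0] + B[0][1] = 4 + -3 = 1, A[2][1] + B[1][1] = 6 + -1 = 5, A[2][2] + B[2][1] = -2 + 9 = 7) = 1 (attained at k = 0)
  C[2][2] = min over k of (A[2][0] + B[0][2] = 4 + 8 = 12, A[2][1] + B[1][2] = 6 + -2 = 4, A[2][2] + B[2][2] = -2 + 2 = 0) = 0 (attained at k = 2)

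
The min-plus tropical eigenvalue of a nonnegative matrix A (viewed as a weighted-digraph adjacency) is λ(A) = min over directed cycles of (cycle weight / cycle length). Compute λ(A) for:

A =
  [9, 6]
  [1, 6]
λ(A) = 7/2

Enumerate directed cycles and compute their means (weight / length). Sample:
  cycle 0 → 0: weight = 9, length = 1, mean = 9/1 ≈ 9.000
  cycle 1 → 1: weight = 6, length = 1, mean = 6/1 ≈ 6.000
  cycle 0 → 1 → 0: weight = 7, length = 2, mean = 7/2 ≈ 3.500
  cycle 1 → 0 → 1: weight = 7, length = 2, mean = 7/2 ≈ 3.500
Minimum mean = 3.500, attained e.g. along the cycle 0 → 1 → 0 with weight 7 and length 2. So λ(A) = 7/2 = 7/2.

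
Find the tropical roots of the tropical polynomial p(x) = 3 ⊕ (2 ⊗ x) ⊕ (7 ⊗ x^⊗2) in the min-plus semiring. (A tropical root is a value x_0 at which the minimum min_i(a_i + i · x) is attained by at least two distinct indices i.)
Roots: {-5, 1}

Each tropical root is a break point of the lower envelope of the lines y = a_i + i · x (there are 3 lines, with slopes 0, 1, ..., 2). Only the lines that attain the minimum somewhere contribute to roots; other lines are dominated. Here the surviving (envelope) indices are i = 2, i = 1, i = 0.
Intersections between consecutive envelope lines give the roots: for adjacent envelope indices i < j the intersection is x = (a_i − a_j) / (j − i). Reading off the sorted break points: {-5, 1}.
Verification: at each break x_0, at least two indices attain the minimum of min_i(a_i + i · x_0).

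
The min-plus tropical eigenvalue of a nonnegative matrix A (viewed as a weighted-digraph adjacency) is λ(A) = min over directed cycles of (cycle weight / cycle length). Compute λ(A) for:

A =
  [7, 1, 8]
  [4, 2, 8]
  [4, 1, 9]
λ(A) = 2

Enumerate directed cycles and compute their means (weight / length). Sample:
  cycle 0 → 0: weight = 7, length = 1, mean = 7/1 ≈ 7.000
  cycle 1 → 1: weight = 2, length = 1, mean = 2/1 ≈ 2.000
  cycle 2 → 2: weight = 9, length = 1, mean = 9/1 ≈ 9.000
  cycle 0 → 1 → 0: weight = 5, length = 2, mean = 5/2 ≈ 2.500
  cycle 0 → 2 → 0: weight = 12, length = 2, mean = 12/2 ≈ 6.000
  cycle 1 → 0 → 1: weight = 5, length = 2, mean = 5/2 ≈ 2.500
Minimum mean = 2.000, attained e.g. along the cycle 1 → 1 with weight 2 and length 1. So λ(A) = 2/1 = 2.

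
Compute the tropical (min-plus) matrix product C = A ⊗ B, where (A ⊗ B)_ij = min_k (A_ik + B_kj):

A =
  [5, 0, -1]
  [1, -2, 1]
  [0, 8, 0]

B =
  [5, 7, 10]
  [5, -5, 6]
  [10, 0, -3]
A ⊗ B =
  [5, -5, -4]
  [3, -7, -2]
  [5, 0, -3]

Apply the min-plus product entry-by-entry:
  C[0][0] = min over k of (A[0][0] + B[0][0] = 5 + 5 = 10, A[0][1] + B[1][0] = 0 + 5 = 5, A[0][2] + B[2][0] = -1 + 10 = 9) = 5 (attained at k = 1)
  C[0][1] = min over k of (A[0][0] + B[0][1] = 5 + 7 = 12, A[0][1] + B[1][1] = 0 + -5 = -5, A[0][2] + B[2][1] = -1 + 0 = -1) = -5 (attained at k = 1)
  C[0][2] = min over k of (A[0][0] + B[0][2] = 5 + 10 = 15, A[0][1] + B[1][2] = 0 + 6 = 6, A[0][2] + B[2][2] = -1 + -3 = -4) = -4 (attained at k = 2)
  C[1][0] = min over k of (A[1][0] + B[0][0] = 1 + 5 = 6, A[1][1] + B[1][0] = -2 + 5 = 3, A[1][2] + B[2][0] = 1 + 10 = 11) = 3 (attained at k = 1)
  C[1][1] = min over k of (A[1][0] + B[0][1] = 1 + 7 = 8, A[1][1] + B[1][1] = -2 + -5 = -7, A[1][2] + B[2][1] = 1 + 0 = 1) = -7 (attained at k = 1)
  C[1][2] = min over k of (A[1][0] + B[0][2] = 1 + 10 = 11, A[1][1] + B[1][2] = -2 + 6 = 4, A[1][2] + B[2][2] = 1 + -3 = -2) = -2 (attained at k = 2)
  C[2][0] = min over k of (A[2][0] + B[0][0] = 0 + 5 = 5, A[2][1] + B[1][0] = 8 + 5 = 13, A[2][2] + B[2][0] = 0 + 10 = 10) = 5 (attained at k = 0)
  C[2][1] = min over k of (A[2][0] + B[0][1] = 0 + 7 = 7, A[2][1] + B[1][1] = 8 + -5 = 3, A[2][2] + B[2][1] = 0 + 0 = 0) = 0 (attained at k = 2)
  C[2][2] = min over k of (A[2][0] + B[0][2] = 0 + 10 = 10, A[2][1] + B[1][2] = 8 + 6 = 14, A[2][2] + B[2][2] = 0 + -3 = -3) = -3 (attained at k = 2)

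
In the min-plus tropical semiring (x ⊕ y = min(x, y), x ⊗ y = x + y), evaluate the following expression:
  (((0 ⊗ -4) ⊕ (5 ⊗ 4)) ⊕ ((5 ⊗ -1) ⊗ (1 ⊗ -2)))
(((0 ⊗ -4) ⊕ (5 ⊗ 4)) ⊕ ((5 ⊗ -1) ⊗ (1 ⊗ -2))) = -4

Expand innermost to outermost. Recall ⊕ takes the minimum of its arguments and ⊗ takes their sum. Working out the expression (((0 ⊗ -4) ⊕ (5 ⊗ 4)) ⊕ ((5 ⊗ -1) ⊗ (1 ⊗ -2))) gives -4.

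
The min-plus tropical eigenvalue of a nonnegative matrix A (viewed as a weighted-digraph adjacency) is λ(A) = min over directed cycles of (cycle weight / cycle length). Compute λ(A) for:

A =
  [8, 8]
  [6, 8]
λ(A) = 7

Enumerate directed cycles and compute their means (weight / length). Sample:
  cycle 0 → 0: weight = 8, length = 1, mean = 8/1 ≈ 8.000
  cycle 1 → 1: weight = 8, length = 1, mean = 8/1 ≈ 8.000
  cycle 0 → 1 → 0: weight = 14, length = 2, mean = 14/2 ≈ 7.000
  cycle 1 → 0 → 1: weight = 14, length = 2, mean = 14/2 ≈ 7.000
Minimum mean = 7.000, attained e.g. along the cycle 0 → 1 → 0 with weight 14 and length 2. So λ(A) = 14/2 = 7.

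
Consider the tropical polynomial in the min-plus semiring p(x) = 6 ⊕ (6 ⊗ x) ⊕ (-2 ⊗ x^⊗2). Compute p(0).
p(0) = -2

A tropical monomial a ⊗ x^⊗i evaluates to a + i · x. Evaluating each term at x = 0:
  Term 0 contributes 6 + 0 · 0 = 6
  Term 1 contributes 6 + 1 · 0 = 6
  Term 2 contributes -2 + 2 · 0 = -2
p(0) = ⊕ of these = min[6, 6, -2] = -2.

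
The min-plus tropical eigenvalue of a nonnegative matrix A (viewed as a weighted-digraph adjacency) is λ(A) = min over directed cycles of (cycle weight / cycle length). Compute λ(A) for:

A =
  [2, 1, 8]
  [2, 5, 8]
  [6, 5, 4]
λ(A) = 3/2

Enumerate directed cycles and compute their means (weight / length). Sample:
  cycle 0 → 0: weight = 2, length = 1, mean = 2/1 ≈ 2.000
  cycle 1 → 1: weight = 5, length = 1, mean = 5/1 ≈ 5.000
  cycle 2 → 2: weight = 4, length = 1, mean = 4/1 ≈ 4.000
  cycle 0 → 1 → 0: weight = 3, length = 2, mean = 3/2 ≈ 1.500
  cycle 0 → 2 → 0: weight = 14, length = 2, mean = 14/2 ≈ 7.000
  cycle 1 → 0 → 1: weight = 3, length = 2, mean = 3/2 ≈ 1.500
Minimum mean = 1.500, attained e.g. along the cycle 0 → 1 → 0 with weight 3 and length 2. So λ(A) = 3/2 = 3/2.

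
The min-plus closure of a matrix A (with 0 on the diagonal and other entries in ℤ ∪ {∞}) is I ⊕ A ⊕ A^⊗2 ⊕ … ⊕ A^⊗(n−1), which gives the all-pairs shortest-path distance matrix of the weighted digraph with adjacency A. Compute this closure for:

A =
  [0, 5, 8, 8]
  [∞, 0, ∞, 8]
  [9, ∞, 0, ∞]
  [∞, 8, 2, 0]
Closure =
  [0, 5, 8, 8]
  [19, 0, 10, 8]
  [9, 14, 0, 17]
  [11, 8, 2, 0]

This is the Floyd-Warshall all-pairs shortest-path computation. For each intermediate vertex k = 0, 1, …, 3, update dist[i][j] ← min(dist[i][j], dist[i][k] + dist[k][j]). The final matrix gives, for each (i, j), the minimum total weight of any directed path from i to j (possibly empty when i = j).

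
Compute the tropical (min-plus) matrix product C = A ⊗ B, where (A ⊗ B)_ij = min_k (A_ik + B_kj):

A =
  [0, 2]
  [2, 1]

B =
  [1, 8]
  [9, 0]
A ⊗ B =
  [1, 2]
  [3, 1]

Apply the min-plus product entry-by-entry:
  C[0][0] = min over k of (A[0][0] + B[0][0] = 0 + 1 = 1, A[0][1] + B[1][0] = 2 + 9 = 11) = 1 (attained at k = 0)
  C[0][1] = min over k of (A[0][0] + B[0][1] = 0 + 8 = 8, A[0][1] + B[1][1] = 2 + 0 = 2) = 2 (attained at k = 1)
  C[1][0] = min over k of (A[1][0] + B[0][0] = 2 + 1 = 3, A[1][1] + B[1][0] = 1 + 9 = 10) = 3 (attained at k = 0)
  C[1][1] = min over k of (A[1][0] + B[0][1] = 2 + 8 = 10, A[1][1] + B[1][1] = 1 + 0 = 1) = 1 (attained at k = 1)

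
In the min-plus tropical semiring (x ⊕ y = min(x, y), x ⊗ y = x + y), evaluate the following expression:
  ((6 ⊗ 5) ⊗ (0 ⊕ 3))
((6 ⊗ 5) ⊗ (0 ⊕ 3)) = 11

Expand innermost to outermost. Recall ⊕ takes the minimum of its arguments and ⊗ takes their sum. Working out the expression ((6 ⊗ 5) ⊗ (0 ⊕ 3)) gives 11.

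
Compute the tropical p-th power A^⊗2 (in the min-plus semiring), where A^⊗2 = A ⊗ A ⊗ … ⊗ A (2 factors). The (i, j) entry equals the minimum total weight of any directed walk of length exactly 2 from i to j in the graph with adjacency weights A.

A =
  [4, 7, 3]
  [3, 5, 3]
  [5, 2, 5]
A^⊗2 =
  [8, 5, 7]
  [7, 5, 6]
  [5, 7, 5]

Each entry (A^⊗2)_ij equals the minimum over all length-2 walks i = v_0 → v_1 → … → v_2 = j of Σ_t A[v_t][v_{t+1}]. For example, for (i, j) = (0, 2) we minimise over 3 possible intermediate vertex sequences; the minimum is 7, attained along the walk 0 → 0 → 2.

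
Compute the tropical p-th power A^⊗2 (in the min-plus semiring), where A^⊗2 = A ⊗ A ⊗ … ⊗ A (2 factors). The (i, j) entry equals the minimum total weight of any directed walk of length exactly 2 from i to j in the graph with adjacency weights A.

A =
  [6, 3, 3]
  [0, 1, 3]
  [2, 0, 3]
A^⊗2 =
  [3, 3, 6]
  [1, 2, 3]
  [0, 1, 3]

Each entry (A^⊗2)_ij equals the minimum over all length-2 walks i = v_0 → v_1 → … → v_2 = j of Σ_t A[v_t][v_{t+1}]. For example, for (i, j) = (0, 2) we minimise over 3 possible intermediate vertex sequences; the minimum is 6, attained along the walk 0 → 1 → 2.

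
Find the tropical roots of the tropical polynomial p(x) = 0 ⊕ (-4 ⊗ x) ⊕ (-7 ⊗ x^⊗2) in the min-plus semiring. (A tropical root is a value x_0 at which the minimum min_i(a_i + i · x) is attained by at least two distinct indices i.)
Roots: {3, 4}

Each tropical root is a break point of the lower envelope of the lines y = a_i + i · x (there are 3 lines, with slopes 0, 1, ..., 2). Only the lines that attain the minimum somewhere contribute to roots; other lines are dominated. Here the surviving (envelope) indices are i = 2, i = 1, i = 0.
Intersections between consecutive envelope lines give the roots: for adjacent envelope indices i < j the intersection is x = (a_i − a_j) / (j − i). Reading off the sorted break points: {3, 4}.
Verification: at each break x_0, at least two indices attain the minimum of min_i(a_i + i · x_0).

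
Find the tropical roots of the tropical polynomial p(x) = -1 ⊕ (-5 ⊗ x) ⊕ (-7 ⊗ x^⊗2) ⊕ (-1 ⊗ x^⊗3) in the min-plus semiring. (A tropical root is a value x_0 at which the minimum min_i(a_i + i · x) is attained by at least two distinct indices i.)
Roots: {-6, 2, 4}

Each tropical root is a break point of the lower envelope of the lines y = a_i + i · x (there are 4 lines, with slopes 0, 1, ..., 3). Only the lines that attain the minimum somewhere contribute to roots; other lines are dominated. Here the surviving (envelope) indices are i = 3, i = 2, i = 1, i = 0.
Intersections between consecutive envelope lines give the roots: for adjacent envelope indices i < j the intersection is x = (a_i − a_j) / (j − i). Reading off the sorted break points: {-6, 2, 4}.
Verification: at each break x_0, at least two indices attain the minimum of min_i(a_i + i · x_0).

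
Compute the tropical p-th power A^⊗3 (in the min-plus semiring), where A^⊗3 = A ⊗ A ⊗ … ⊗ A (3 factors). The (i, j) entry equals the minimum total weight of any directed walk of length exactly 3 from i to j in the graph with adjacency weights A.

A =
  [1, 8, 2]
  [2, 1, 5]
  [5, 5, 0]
A^⊗3 =
  [3, 7, 2]
  [4, 3, 4]
  [5, 5, 0]

Each entry (A^⊗3)_ij equals the minimum over all length-3 walks i = v_0 → v_1 → … → v_3 = j of Σ_t A[v_t][v_{t+1}]. For example, for (i, j) = (0, 2) we minimise over 9 possible intermediate vertex sequences; the minimum is 2, attained along the walk 0 → 2 → 2 → 2.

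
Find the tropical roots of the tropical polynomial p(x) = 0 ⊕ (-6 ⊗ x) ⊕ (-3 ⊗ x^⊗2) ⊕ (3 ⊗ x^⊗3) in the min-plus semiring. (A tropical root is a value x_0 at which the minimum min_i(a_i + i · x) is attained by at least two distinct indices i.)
Roots: {-6, -3, 6}

Each tropical root is a break point of the lower envelope of the lines y = a_i + i · x (there are 4 lines, with slopes 0, 1, ..., 3). Only the lines that attain the minimum somewhere contribute to roots; other lines are dominated. Here the surviving (envelope) indices are i = 3, i = 2, i = 1, i = 0.
Intersections between consecutive envelope lines give the roots: for adjacent envelope indices i < j the intersection is x = (a_i − a_j) / (j − i). Reading off the sorted break points: {-6, -3, 6}.
Verification: at each break x_0, at least two indices attain the minimum of min_i(a_i + i · x_0).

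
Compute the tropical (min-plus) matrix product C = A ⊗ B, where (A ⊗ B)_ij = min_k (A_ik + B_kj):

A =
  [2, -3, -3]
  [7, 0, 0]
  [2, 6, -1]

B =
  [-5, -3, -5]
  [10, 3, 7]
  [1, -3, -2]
A ⊗ B =
  [-3, -6, -5]
  [1, -3, -2]
  [-3, -4, -3]

Apply the min-plus product entry-by-entry:
  C[0][0] = min over k of (A[0][0] + B[0][0] = 2 + -5 = -3, A[0][1] + B[1][0] = -3 + 10 = 7, A[0][2] + B[2][0] = -3 + 1 = -2) = -3 (attained at k = 0)
  C[0][1] = min over k of (A[0][0] + B[0][1] = 2 + -3 = -1, A[0][1] + B[1][1] = -3 + 3 = 0, A[0][2] + B[2][1] = -3 + -3 = -6) = -6 (attained at k = 2)
  C[0][2] = min over k of (A[0][0] + B[0][2] = 2 + -5 = -3, A[0][1] + B[1][2] = -3 + 7 = 4, A[0][2] + B[2][2] = -3 + -2 = -5) = -5 (attained at k = 2)
  C[1][0] = min over k of (A[1][0] + B[0][0] = 7 + -5 = 2, A[1][1] + B[1][0] = 0 + 10 = 10, A[1][2] + B[2][0] = 0 + 1 = 1) = 1 (attained at k = 2)
  C[1][1] = min over k of (A[1][0] + B[0][1] = 7 + -3 = 4, A[1][1] + B[1][1] = 0 + 3 = 3, A[1][2] + B[2][1] = 0 + -3 = -3) = -3 (attained at k = 2)
  C[1][2] = min over k of (A[1][0] + B[0][2] = 7 + -5 = 2, A[1][1] + B[1][2] = 0 + 7 = 7, A[1][2] + B[2][2] = 0 + -2 = -2) = -2 (attained at k = 2)
  C[2][0] = min over k of (A[2][0] + B[0][0] = 2 + -5 = -3, A[2][1] + B[1][0] = 6 + 10 = 16, A[2][2] + B[2][0] = -1 + 1 = 0) = -3 (attained at k = 0)
  C[2][1] = min over k of (A[2][0] + B[0][1] = 2 + -3 = -1, A[2][1] + B[1][1] = 6 + 3 = 9, A[2][2] + B[2][1] = -1 + -3 = -4) = -4 (attained at k = 2)
  C[2][2] = min over k of (A[2][0] + B[0][2] = 2 + -5 = -3, A[2][1] + B[1][2] = 6 + 7 = 13, A[2][2] + B[2][2] = -1 + -2 = -3) = -3 (attained at k = 0)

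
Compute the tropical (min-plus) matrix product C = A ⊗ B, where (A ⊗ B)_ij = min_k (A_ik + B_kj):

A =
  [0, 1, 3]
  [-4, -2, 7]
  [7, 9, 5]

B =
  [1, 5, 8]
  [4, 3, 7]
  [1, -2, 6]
A ⊗ B =
  [1, 1, 8]
  [-3, 1, 4]
  [6, 3, 11]

Apply the min-plus product entry-by-entry:
  C[0][0] = min over k of (A[0][0] + B[0][0] = 0 + 1 = 1, A[0][1] + B[1][0] = 1 + 4 = 5, A[0][2] + B[2][0] = 3 + 1 = 4) = 1 (attained at k = 0)
  C[0][1] = min over k of (A[0][0] + B[0][1] = 0 + 5 = 5, A[0][1] + B[1][1] = 1 + 3 = 4, A[0][2] + B[2][1] = 3 + -2 = 1) = 1 (attained at k = 2)
  C[0][2] = min over k of (A[0][0] + B[0][2] = 0 + 8 = 8, A[0][1] + B[1][2] = 1 + 7 = 8, A[0][2] + B[2][2] = 3 + 6 = 9) = 8 (attained at k = 0)
  C[1][0] = min over k of (A[1][0] + B[0][0] = -4 + 1 = -3, A[1][1] + B[1][0] = -2 + 4 = 2, A[1][2] + B[2][0] = 7 + 1 = 8) = -3 (attained at k = 0)
  C[1][1] = min over k of (A[1][0] + B[0][1] = -4 + 5 = 1, A[1][1] + B[1][1] = -2 + 3 = 1, A[1][2] + B[2][1] = 7 + -2 = 5) = 1 (attained at k = 0)
  C[1][2] = min over k of (A[1][0] + B[0][2] = -4 + 8 = 4, A[1][1] + B[1][2] = -2 + 7 = 5, A[1][2] + B[2][2] = 7 + 6 = 13) = 4 (attained at k = 0)
  C[2][0] = min over k of (A[2][0] + B[0][0] = 7 + 1 = 8, A[2][1] + B[1][0] = 9 + 4 = 13, A[2][2] + B[2][0] = 5 + 1 = 6) = 6 (attained at k = 2)
  C[2][1] = min over k of (A[2][0] + B[0][1] = 7 + 5 = 12, A[2][1] + B[1][1] = 9 + 3 = 12, A[2][2] + B[2][1] = 5 + -2 = 3) = 3 (attained at k = 2)
  C[2][2] = min over k of (A[2][0] + B[0][2] = 7 + 8 = 15, A[2][1] + B[1][2] = 9 + 7 = 16, A[2][2] + B[2][2] = 5 + 6 = 11) = 11 (attained at k = 2)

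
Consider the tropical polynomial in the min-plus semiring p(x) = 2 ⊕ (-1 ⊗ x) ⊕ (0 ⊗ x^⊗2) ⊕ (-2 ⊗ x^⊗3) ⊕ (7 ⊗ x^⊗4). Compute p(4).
p(4) = 2

A tropical monomial a ⊗ x^⊗i evaluates to a + i · x. Evaluating each term at x = 4:
  Term 0 contributes 2 + 0 · 4 = 2
  Term 1 contributes -1 + 1 · 4 = 3
  Term 2 contributes 0 + 2 · 4 = 8
  Term 3 contributes -2 + 3 · 4 = 10
  Term 4 contributes 7 + 4 · 4 = 23
p(4) = ⊕ of these = min[2, 3, 8, 10, 23] = 2.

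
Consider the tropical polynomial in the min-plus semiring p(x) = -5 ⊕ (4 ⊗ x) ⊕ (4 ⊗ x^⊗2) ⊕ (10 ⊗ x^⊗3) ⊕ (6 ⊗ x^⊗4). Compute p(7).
p(7) = -5

A tropical monomial a ⊗ x^⊗i evaluates to a + i · x. Evaluating each term at x = 7:
  Term 0 contributes -5 + 0 · 7 = -5
  Term 1 contributes 4 + 1 · 7 = 11
  Term 2 contributes 4 + 2 · 7 = 18
  Term 3 contributes 10 + 3 · 7 = 31
  Term 4 contributes 6 + 4 · 7 = 34
p(7) = ⊕ of these = min[-5, 11, 18, 31, 34] = -5.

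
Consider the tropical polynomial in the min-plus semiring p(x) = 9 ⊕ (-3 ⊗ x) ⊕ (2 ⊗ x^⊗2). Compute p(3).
p(3) = 0

A tropical monomial a ⊗ x^⊗i evaluates to a + i · x. Evaluating each term at x = 3:
  Term 0 contributes 9 + 0 · 3 = 9
  Term 1 contributes -3 + 1 · 3 = 0
  Term 2 contributes 2 + 2 · 3 = 8
p(3) = ⊕ of these = min[9, 0, 8] = 0.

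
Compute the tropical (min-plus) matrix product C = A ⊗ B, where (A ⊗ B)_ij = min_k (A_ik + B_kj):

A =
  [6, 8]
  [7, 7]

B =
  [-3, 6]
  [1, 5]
A ⊗ B =
  [3, 12]
  [4, 12]

Apply the min-plus product entry-by-entry:
  C[0][0] = min over k of (A[0][0] + B[0][0] = 6 + -3 = 3, A[0][1] + B[1][0] = 8 + 1 = 9) = 3 (attained at k = 0)
  C[0][1] = min over k of (A[0][0] + B[0][1] = 6 + 6 = 12, A[0][1] + B[1][1] = 8 + 5 = 13) = 12 (attained at k = 0)
  C[1][0] = min over k of (A[1][0] + B[0][0] = 7 + -3 = 4, A[1][1] + B[1][0] = 7 + 1 = 8) = 4 (attained at k = 0)
  C[1][1] = min over k of (A[1][0] + B[0][1] = 7 + 6 = 13, A[1][1] + B[1][1] = 7 + 5 = 12) = 12 (attained at k = 1)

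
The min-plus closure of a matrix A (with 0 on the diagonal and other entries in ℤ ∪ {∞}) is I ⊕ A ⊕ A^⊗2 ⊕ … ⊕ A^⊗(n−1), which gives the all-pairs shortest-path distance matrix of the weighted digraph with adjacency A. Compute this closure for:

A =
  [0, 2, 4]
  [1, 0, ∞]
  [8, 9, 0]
Closure =
  [0, 2, 4]
  [1, 0, 5]
  [8, 9, 0]

This is the Floyd-Warshall all-pairs shortest-path computation. For each intermediate vertex k = 0, 1, …, 2, update dist[i][j] ← min(dist[i][j], dist[i][k] + dist[k][j]). The final matrix gives, for each (i, j), the minimum total weight of any directed path from i to j (possibly empty when i = j).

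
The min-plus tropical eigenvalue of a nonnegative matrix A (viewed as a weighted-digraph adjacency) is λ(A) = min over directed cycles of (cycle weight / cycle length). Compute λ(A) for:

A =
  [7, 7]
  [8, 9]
λ(A) = 7

Enumerate directed cycles and compute their means (weight / length). Sample:
  cycle 0 → 0: weight = 7, length = 1, mean = 7/1 ≈ 7.000
  cycle 1 → 1: weight = 9, length = 1, mean = 9/1 ≈ 9.000
  cycle 0 → 1 → 0: weight = 15, length = 2, mean = 15/2 ≈ 7.500
  cycle 1 → 0 → 1: weight = 15, length = 2, mean = 15/2 ≈ 7.500
Minimum mean = 7.000, attained e.g. along the cycle 0 → 0 with weight 7 and length 1. So λ(A) = 7/1 = 7.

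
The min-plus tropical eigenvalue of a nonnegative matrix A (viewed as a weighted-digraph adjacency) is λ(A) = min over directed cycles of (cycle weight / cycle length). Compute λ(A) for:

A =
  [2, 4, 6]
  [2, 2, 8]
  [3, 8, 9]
λ(A) = 2

Enumerate directed cycles and compute their means (weight / length). Sample:
  cycle 0 → 0: weight = 2, length = 1, mean = 2/1 ≈ 2.000
  cycle 1 → 1: weight = 2, length = 1, mean = 2/1 ≈ 2.000
  cycle 2 → 2: weight = 9, length = 1, mean = 9/1 ≈ 9.000
  cycle 0 → 1 → 0: weight = 6, length = 2, mean = 6/2 ≈ 3.000
  cycle 0 → 2 → 0: weight = 9, length = 2, mean = 9/2 ≈ 4.500
  cycle 1 → 0 → 1: weight = 6, length = 2, mean = 6/2 ≈ 3.000
Minimum mean = 2.000, attained e.g. along the cycle 0 → 0 with weight 2 and length 1. So λ(A) = 2/1 = 2.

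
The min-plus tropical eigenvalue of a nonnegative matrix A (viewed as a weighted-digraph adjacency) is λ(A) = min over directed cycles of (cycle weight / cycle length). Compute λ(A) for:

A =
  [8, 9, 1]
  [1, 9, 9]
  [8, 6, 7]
λ(A) = 8/3

Enumerate directed cycles and compute their means (weight / length). Sample:
  cycle 0 → 0: weight = 8, length = 1, mean = 8/1 ≈ 8.000
  cycle 1 → 1: weight = 9, length = 1, mean = 9/1 ≈ 9.000
  cycle 2 → 2: weight = 7, length = 1, mean = 7/1 ≈ 7.000
  cycle 0 → 1 → 0: weight = 10, length = 2, mean = 10/2 ≈ 5.000
  cycle 0 → 2 → 0: weight = 9, length = 2, mean = 9/2 ≈ 4.500
  cycle 1 → 0 → 1: weight = 10, length = 2, mean = 10/2 ≈ 5.000
Minimum mean = 2.667, attained e.g. along the cycle 0 → 2 → 1 → 0 with weight 8 and length 3. So λ(A) = 8/3 = 8/3.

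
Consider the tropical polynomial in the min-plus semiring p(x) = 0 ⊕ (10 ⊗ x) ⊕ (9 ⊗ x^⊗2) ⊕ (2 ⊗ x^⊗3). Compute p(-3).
p(-3) = -7

A tropical monomial a ⊗ x^⊗i evaluates to a + i · x. Evaluating each term at x = -3:
  Term 0 contributes 0 + 0 · -3 = 0
  Term 1 contributes 10 + 1 · -3 = 7
  Term 2 contributes 9 + 2 · -3 = 3
  Term 3 contributes 2 + 3 · -3 = -7
p(-3) = ⊕ of these = min[0, 7, 3, -7] = -7.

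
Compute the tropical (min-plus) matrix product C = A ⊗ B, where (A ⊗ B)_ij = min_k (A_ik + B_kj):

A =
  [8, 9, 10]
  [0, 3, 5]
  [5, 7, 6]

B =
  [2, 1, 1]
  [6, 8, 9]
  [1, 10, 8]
A ⊗ B =
  [10, 9, 9]
  [2, 1, 1]
  [7, 6, 6]

Apply the min-plus product entry-by-entry:
  C[0][0] = min over k of (A[0][0] + B[0][0] = 8 + 2 = 10, A[0][1] + B[1][0] = 9 + 6 = 15, A[0][2] + B[2][0] = 10 + 1 = 11) = 10 (attained at k = 0)
  C[0][1] = min over k of (A[0][0] + B[0][1] = 8 + 1 = 9, A[0][1] + B[1][1] = 9 + 8 = 17, A[0][2] + B[2][1] = 10 + 10 = 20) = 9 (attained at k = 0)
  C[0][2] = min over k of (A[0][0] + B[0][2] = 8 + 1 = 9, A[0][1] + B[1][2] = 9 + 9 = 18, A[0][2] + B[2][2] = 10 + 8 = 18) = 9 (attained at k = 0)
  C[1][0] = min over k of (A[1][0] + B[0][0] = 0 + 2 = 2, A[1][1] + B[1][0] = 3 + 6 = 9, A[1][2] + B[2][0] = 5 + 1 = 6) = 2 (attained at k = 0)
  C[1][1] = min over k of (A[1][0] + B[0][1] = 0 + 1 = 1, A[1][1] + B[1][1] = 3 + 8 = 11, A[1][2] + B[2][1] = 5 + 10 = 15) = 1 (attained at k = 0)
  C[1][2] = min over k of (A[1][0] + B[0][2] = 0 + 1 = 1, A[1][1] + B[1][2] = 3 + 9 = 12, A[1][2] + B[2][2] = 5 + 8 = 13) = 1 (attained at k = 0)
  C[2][0] = min over k of (A[2][0] + B[0][0] = 5 + 2 = 7, A[2][1] + B[1][0] = 7 + 6 = 13, A[2][2] + B[2][0] = 6 + 1 = 7) = 7 (attained at k = 0)
  C[2][1] = min over k of (A[2][0] + B[0][1] = 5 + 1 = 6, A[2][1] + B[1][1] = 7 + 8 = 15, A[2][2] + B[2][1] = 6 + 10 = 16) = 6 (attained at k = 0)
  C[2][2] = min over k of (A[2][0] + B[0][2] = 5 + 1 = 6, A[2][1] + B[1][2] = 7 + 9 = 16, A[2][2] + B[2][2] = 6 + 8 = 14) = 6 (attained at k = 0)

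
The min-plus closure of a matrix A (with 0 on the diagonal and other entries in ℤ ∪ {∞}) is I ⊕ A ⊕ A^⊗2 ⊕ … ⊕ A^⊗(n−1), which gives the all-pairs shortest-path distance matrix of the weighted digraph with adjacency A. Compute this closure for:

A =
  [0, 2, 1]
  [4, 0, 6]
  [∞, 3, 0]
Closure =
  [0, 2, 1]
  [4, 0, 5]
  [7, 3, 0]

This is the Floyd-Warshall all-pairs shortest-path computation. For each intermediate vertex k = 0, 1, …, 2, update dist[i][j] ← min(dist[i][j], dist[i][k] + dist[k][j]). The final matrix gives, for each (i, j), the minimum total weight of any directed path from i to j (possibly empty when i = j).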